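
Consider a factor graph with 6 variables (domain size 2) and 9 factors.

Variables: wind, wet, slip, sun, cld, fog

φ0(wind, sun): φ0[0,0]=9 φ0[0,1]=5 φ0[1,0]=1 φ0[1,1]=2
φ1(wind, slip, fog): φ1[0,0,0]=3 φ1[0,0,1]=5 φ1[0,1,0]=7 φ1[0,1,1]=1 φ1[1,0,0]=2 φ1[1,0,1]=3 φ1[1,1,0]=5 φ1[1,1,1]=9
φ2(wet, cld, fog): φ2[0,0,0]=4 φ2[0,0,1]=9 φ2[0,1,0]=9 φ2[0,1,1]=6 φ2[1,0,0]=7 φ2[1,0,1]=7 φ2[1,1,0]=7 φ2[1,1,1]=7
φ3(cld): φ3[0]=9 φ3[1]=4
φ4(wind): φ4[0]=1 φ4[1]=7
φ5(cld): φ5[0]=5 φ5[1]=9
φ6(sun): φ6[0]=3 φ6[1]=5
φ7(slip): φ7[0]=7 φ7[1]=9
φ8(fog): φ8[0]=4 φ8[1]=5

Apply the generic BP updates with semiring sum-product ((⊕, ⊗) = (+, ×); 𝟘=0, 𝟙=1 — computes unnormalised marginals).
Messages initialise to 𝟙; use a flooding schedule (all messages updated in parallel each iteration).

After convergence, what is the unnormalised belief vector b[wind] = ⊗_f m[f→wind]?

b[wind] = [32303232, 78135876]

init: all messages = 𝟙 over 2 values
r1 m[φ0→wind] = [14, 3]
r1 m[φ0→sun] = [10, 7]
r1 m[φ1→wind] = [16, 19]
r1 m[φ1→slip] = [13, 22]
r1 m[φ1→fog] = [17, 18]
r1 m[φ2→wet] = [28, 28]
r1 m[φ2→cld] = [27, 29]
r1 m[φ2→fog] = [27, 29]
r1 m[φ3→cld] = [9, 4]
r1 m[φ4→wind] = [1, 7]
r1 m[φ5→cld] = [5, 9]
r1 m[φ6→sun] = [3, 5]
r1 m[φ7→slip] = [7, 9]
r1 m[φ8→fog] = [4, 5]
r1 m[wind→φ0] = [1, 1]
r1 m[wind→φ1] = [1, 1]
r1 m[wind→φ4] = [1, 1]
r1 m[wet→φ2] = [1, 1]
r1 m[slip→φ1] = [1, 1]
r1 m[slip→φ7] = [1, 1]
r1 m[sun→φ0] = [1, 1]
r1 m[sun→φ6] = [1, 1]
r1 m[cld→φ2] = [1, 1]
r1 m[cld→φ3] = [1, 1]
r1 m[cld→φ5] = [1, 1]
r1 m[fog→φ1] = [1, 1]
r1 m[fog→φ2] = [1, 1]
r1 m[fog→φ8] = [1, 1]
r2 m[φ0→wind] = [14, 3]
r2 m[φ0→sun] = [10, 7]
r2 m[φ1→wind] = [16, 19]
r2 m[φ1→slip] = [13, 22]
r2 m[φ1→fog] = [17, 18]
r2 m[φ2→wet] = [28, 28]
r2 m[φ2→cld] = [27, 29]
r2 m[φ2→fog] = [27, 29]
r2 m[φ3→cld] = [9, 4]
r2 m[φ4→wind] = [1, 7]
r2 m[φ5→cld] = [5, 9]
r2 m[φ6→sun] = [3, 5]
r2 m[φ7→slip] = [7, 9]
r2 m[φ8→fog] = [4, 5]
r2 m[wind→φ0] = [16, 133]
r2 m[wind→φ1] = [14, 21]
r2 m[wind→φ4] = [224, 57]
r2 m[wet→φ2] = [1, 1]
r2 m[slip→φ1] = [7, 9]
r2 m[slip→φ7] = [13, 22]
r2 m[sun→φ0] = [3, 5]
r2 m[sun→φ6] = [10, 7]
r2 m[cld→φ2] = [45, 36]
r2 m[cld→φ3] = [135, 261]
r2 m[cld→φ5] = [243, 116]
r2 m[fog→φ1] = [108, 145]
r2 m[fog→φ2] = [68, 90]
r2 m[fog→φ8] = [459, 522]
r3 m[φ0→wind] = [52, 13]
r3 m[φ0→sun] = [277, 346]
r3 m[φ1→wind] = [15452, 21162]
r3 m[φ1→slip] = [28357, 51359]
r3 m[φ1→fog] = [2415, 2758]
r3 m[φ2→wet] = [90162, 89586]
r3 m[φ2→cld] = [2188, 2258]
r3 m[φ2→fog] = [1071, 1188]
r3 m[φ3→cld] = [9, 4]
r3 m[φ4→wind] = [1, 7]
r3 m[φ5→cld] = [5, 9]
r3 m[φ6→sun] = [3, 5]
r3 m[φ7→slip] = [7, 9]
r3 m[φ8→fog] = [4, 5]
r3 m[wind→φ0] = [16, 133]
r3 m[wind→φ1] = [14, 21]
r3 m[wind→φ4] = [224, 57]
r3 m[wet→φ2] = [1, 1]
r3 m[slip→φ1] = [7, 9]
r3 m[slip→φ7] = [13, 22]
r3 m[sun→φ0] = [3, 5]
r3 m[sun→φ6] = [10, 7]
r3 m[cld→φ2] = [45, 36]
r3 m[cld→φ3] = [135, 261]
r3 m[cld→φ5] = [243, 116]
r3 m[fog→φ1] = [108, 145]
r3 m[fog→φ2] = [68, 90]
r3 m[fog→φ8] = [459, 522]
r4 m[φ0→wind] = [52, 13]
r4 m[φ0→sun] = [277, 346]
r4 m[φ1→wind] = [15452, 21162]
r4 m[φ1→slip] = [28357, 51359]
r4 m[φ1→fog] = [2415, 2758]
r4 m[φ2→wet] = [90162, 89586]
r4 m[φ2→cld] = [2188, 2258]
r4 m[φ2→fog] = [1071, 1188]
r4 m[φ3→cld] = [9, 4]
r4 m[φ4→wind] = [1, 7]
r4 m[φ5→cld] = [5, 9]
r4 m[φ6→sun] = [3, 5]
r4 m[φ7→slip] = [7, 9]
r4 m[φ8→fog] = [4, 5]
r4 m[wind→φ0] = [15452, 148134]
r4 m[wind→φ1] = [52, 91]
r4 m[wind→φ4] = [803504, 275106]
r4 m[wet→φ2] = [1, 1]
r4 m[slip→φ1] = [7, 9]
r4 m[slip→φ7] = [28357, 51359]
r4 m[sun→φ0] = [3, 5]
r4 m[sun→φ6] = [277, 346]
r4 m[cld→φ2] = [45, 36]
r4 m[cld→φ3] = [10940, 20322]
r4 m[cld→φ5] = [19692, 9032]
r4 m[fog→φ1] = [4284, 5940]
r4 m[fog→φ2] = [9660, 13790]
r4 m[fog→φ8] = [2586465, 3276504]
r5 m[φ0→wind] = [52, 13]
r5 m[φ0→sun] = [287202, 373528]
r5 m[φ1→wind] = [621216, 858636]
r5 m[φ1→slip] = [4614012, 8682336]
r5 m[φ1→fog] = [9737, 11570]
r5 m[φ2→wet] = [13432230, 13296150]
r5 m[φ2→cld] = [326900, 333830]
r5 m[φ2→fog] = [1071, 1188]
r5 m[φ3→cld] = [9, 4]
r5 m[φ4→wind] = [1, 7]
r5 m[φ5→cld] = [5, 9]
r5 m[φ6→sun] = [3, 5]
r5 m[φ7→slip] = [7, 9]
r5 m[φ8→fog] = [4, 5]
r5 m[wind→φ0] = [15452, 148134]
r5 m[wind→φ1] = [52, 91]
r5 m[wind→φ4] = [803504, 275106]
r5 m[wet→φ2] = [1, 1]
r5 m[slip→φ1] = [7, 9]
r5 m[slip→φ7] = [28357, 51359]
r5 m[sun→φ0] = [3, 5]
r5 m[sun→φ6] = [277, 346]
r5 m[cld→φ2] = [45, 36]
r5 m[cld→φ3] = [10940, 20322]
r5 m[cld→φ5] = [19692, 9032]
r5 m[fog→φ1] = [4284, 5940]
r5 m[fog→φ2] = [9660, 13790]
r5 m[fog→φ8] = [2586465, 3276504]
r6 m[φ0→wind] = [52, 13]
r6 m[φ0→sun] = [287202, 373528]
r6 m[φ1→wind] = [621216, 858636]
r6 m[φ1→slip] = [4614012, 8682336]
r6 m[φ1→fog] = [9737, 11570]
r6 m[φ2→wet] = [13432230, 13296150]
r6 m[φ2→cld] = [326900, 333830]
r6 m[φ2→fog] = [1071, 1188]
r6 m[φ3→cld] = [9, 4]
r6 m[φ4→wind] = [1, 7]
r6 m[φ5→cld] = [5, 9]
r6 m[φ6→sun] = [3, 5]
r6 m[φ7→slip] = [7, 9]
r6 m[φ8→fog] = [4, 5]
r6 m[wind→φ0] = [621216, 6010452]
r6 m[wind→φ1] = [52, 91]
r6 m[wind→φ4] = [32303232, 11162268]
r6 m[wet→φ2] = [1, 1]
r6 m[slip→φ1] = [7, 9]
r6 m[slip→φ7] = [4614012, 8682336]
r6 m[sun→φ0] = [3, 5]
r6 m[sun→φ6] = [287202, 373528]
r6 m[cld→φ2] = [45, 36]
r6 m[cld→φ3] = [1634500, 3004470]
r6 m[cld→φ5] = [2942100, 1335320]
r6 m[fog→φ1] = [4284, 5940]
r6 m[fog→φ2] = [38948, 57850]
r6 m[fog→φ8] = [10428327, 13745160]
r7 m[φ0→wind] = [52, 13]
r7 m[φ0→sun] = [11601396, 15126984]
r7 m[φ1→wind] = [621216, 858636]
r7 m[φ1→slip] = [4614012, 8682336]
r7 m[φ1→fog] = [9737, 11570]
r7 m[φ2→wet] = [55554642, 54884466]
r7 m[φ2→cld] = [1354028, 1375218]
r7 m[φ2→fog] = [1071, 1188]
r7 m[φ3→cld] = [9, 4]
r7 m[φ4→wind] = [1, 7]
r7 m[φ5→cld] = [5, 9]
r7 m[φ6→sun] = [3, 5]
r7 m[φ7→slip] = [7, 9]
r7 m[φ8→fog] = [4, 5]
r7 m[wind→φ0] = [621216, 6010452]
r7 m[wind→φ1] = [52, 91]
r7 m[wind→φ4] = [32303232, 11162268]
r7 m[wet→φ2] = [1, 1]
r7 m[slip→φ1] = [7, 9]
r7 m[slip→φ7] = [4614012, 8682336]
r7 m[sun→φ0] = [3, 5]
r7 m[sun→φ6] = [287202, 373528]
r7 m[cld→φ2] = [45, 36]
r7 m[cld→φ3] = [1634500, 3004470]
r7 m[cld→φ5] = [2942100, 1335320]
r7 m[fog→φ1] = [4284, 5940]
r7 m[fog→φ2] = [38948, 57850]
r7 m[fog→φ8] = [10428327, 13745160]
r8 m[φ0→wind] = [52, 13]
r8 m[φ0→sun] = [11601396, 15126984]
r8 m[φ1→wind] = [621216, 858636]
r8 m[φ1→slip] = [4614012, 8682336]
r8 m[φ1→fog] = [9737, 11570]
r8 m[φ2→wet] = [55554642, 54884466]
r8 m[φ2→cld] = [1354028, 1375218]
r8 m[φ2→fog] = [1071, 1188]
r8 m[φ3→cld] = [9, 4]
r8 m[φ4→wind] = [1, 7]
r8 m[φ5→cld] = [5, 9]
r8 m[φ6→sun] = [3, 5]
r8 m[φ7→slip] = [7, 9]
r8 m[φ8→fog] = [4, 5]
r8 m[wind→φ0] = [621216, 6010452]
r8 m[wind→φ1] = [52, 91]
r8 m[wind→φ4] = [32303232, 11162268]
r8 m[wet→φ2] = [1, 1]
r8 m[slip→φ1] = [7, 9]
r8 m[slip→φ7] = [4614012, 8682336]
r8 m[sun→φ0] = [3, 5]
r8 m[sun→φ6] = [11601396, 15126984]
r8 m[cld→φ2] = [45, 36]
r8 m[cld→φ3] = [6770140, 12376962]
r8 m[cld→φ5] = [12186252, 5500872]
r8 m[fog→φ1] = [4284, 5940]
r8 m[fog→φ2] = [38948, 57850]
r8 m[fog→φ8] = [10428327, 13745160]
r9 m[φ0→wind] = [52, 13]
r9 m[φ0→sun] = [11601396, 15126984]
r9 m[φ1→wind] = [621216, 858636]
r9 m[φ1→slip] = [4614012, 8682336]
r9 m[φ1→fog] = [9737, 11570]
r9 m[φ2→wet] = [55554642, 54884466]
r9 m[φ2→cld] = [1354028, 1375218]
r9 m[φ2→fog] = [1071, 1188]
r9 m[φ3→cld] = [9, 4]
r9 m[φ4→wind] = [1, 7]
r9 m[φ5→cld] = [5, 9]
r9 m[φ6→sun] = [3, 5]
r9 m[φ7→slip] = [7, 9]
r9 m[φ8→fog] = [4, 5]
r9 m[wind→φ0] = [621216, 6010452]
r9 m[wind→φ1] = [52, 91]
r9 m[wind→φ4] = [32303232, 11162268]
r9 m[wet→φ2] = [1, 1]
r9 m[slip→φ1] = [7, 9]
r9 m[slip→φ7] = [4614012, 8682336]
r9 m[sun→φ0] = [3, 5]
r9 m[sun→φ6] = [11601396, 15126984]
r9 m[cld→φ2] = [45, 36]
r9 m[cld→φ3] = [6770140, 12376962]
r9 m[cld→φ5] = [12186252, 5500872]
r9 m[fog→φ1] = [4284, 5940]
r9 m[fog→φ2] = [38948, 57850]
r9 m[fog→φ8] = [10428327, 13745160]
fixed point reached at round 9
b[wind] = ⊗ incoming = [32303232, 78135876]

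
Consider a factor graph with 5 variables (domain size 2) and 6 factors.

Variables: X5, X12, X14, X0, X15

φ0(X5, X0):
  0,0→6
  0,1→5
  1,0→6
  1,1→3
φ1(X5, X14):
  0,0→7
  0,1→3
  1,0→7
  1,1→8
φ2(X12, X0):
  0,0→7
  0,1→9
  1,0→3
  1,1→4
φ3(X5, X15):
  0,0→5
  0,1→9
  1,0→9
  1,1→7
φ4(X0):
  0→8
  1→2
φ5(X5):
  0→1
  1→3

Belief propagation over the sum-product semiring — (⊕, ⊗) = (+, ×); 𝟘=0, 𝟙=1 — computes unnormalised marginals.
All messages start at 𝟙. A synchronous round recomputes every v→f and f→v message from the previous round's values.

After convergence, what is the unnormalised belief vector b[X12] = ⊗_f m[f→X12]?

b[X12] = [340440, 146720]

init: all messages = 𝟙 over 2 values
r1 m[φ0→X5] = [11, 9]
r1 m[φ0→X0] = [12, 8]
r1 m[φ1→X5] = [10, 15]
r1 m[φ1→X14] = [14, 11]
r1 m[φ2→X12] = [16, 7]
r1 m[φ2→X0] = [10, 13]
r1 m[φ3→X5] = [14, 16]
r1 m[φ3→X15] = [14, 16]
r1 m[φ4→X0] = [8, 2]
r1 m[φ5→X5] = [1, 3]
r1 m[X5→φ0] = [1, 1]
r1 m[X5→φ1] = [1, 1]
r1 m[X5→φ3] = [1, 1]
r1 m[X5→φ5] = [1, 1]
r1 m[X12→φ2] = [1, 1]
r1 m[X14→φ1] = [1, 1]
r1 m[X0→φ0] = [1, 1]
r1 m[X0→φ2] = [1, 1]
r1 m[X0→φ4] = [1, 1]
r1 m[X15→φ3] = [1, 1]
r2 m[φ0→X5] = [11, 9]
r2 m[φ0→X0] = [12, 8]
r2 m[φ1→X5] = [10, 15]
r2 m[φ1→X14] = [14, 11]
r2 m[φ2→X12] = [16, 7]
r2 m[φ2→X0] = [10, 13]
r2 m[φ3→X5] = [14, 16]
r2 m[φ3→X15] = [14, 16]
r2 m[φ4→X0] = [8, 2]
r2 m[φ5→X5] = [1, 3]
r2 m[X5→φ0] = [140, 720]
r2 m[X5→φ1] = [154, 432]
r2 m[X5→φ3] = [110, 405]
r2 m[X5→φ5] = [1540, 2160]
r2 m[X12→φ2] = [1, 1]
r2 m[X14→φ1] = [1, 1]
r2 m[X0→φ0] = [80, 26]
r2 m[X0→φ2] = [96, 16]
r2 m[X0→φ4] = [120, 104]
r2 m[X15→φ3] = [1, 1]
r3 m[φ0→X5] = [610, 558]
r3 m[φ0→X0] = [5160, 2860]
r3 m[φ1→X5] = [10, 15]
r3 m[φ1→X14] = [4102, 3918]
r3 m[φ2→X12] = [816, 352]
r3 m[φ2→X0] = [10, 13]
r3 m[φ3→X5] = [14, 16]
r3 m[φ3→X15] = [4195, 3825]
r3 m[φ4→X0] = [8, 2]
r3 m[φ5→X5] = [1, 3]
r3 m[X5→φ0] = [140, 720]
r3 m[X5→φ1] = [154, 432]
r3 m[X5→φ3] = [110, 405]
r3 m[X5→φ5] = [1540, 2160]
r3 m[X12→φ2] = [1, 1]
r3 m[X14→φ1] = [1, 1]
r3 m[X0→φ0] = [80, 26]
r3 m[X0→φ2] = [96, 16]
r3 m[X0→φ4] = [120, 104]
r3 m[X15→φ3] = [1, 1]
r4 m[φ0→X5] = [610, 558]
r4 m[φ0→X0] = [5160, 2860]
r4 m[φ1→X5] = [10, 15]
r4 m[φ1→X14] = [4102, 3918]
r4 m[φ2→X12] = [816, 352]
r4 m[φ2→X0] = [10, 13]
r4 m[φ3→X5] = [14, 16]
r4 m[φ3→X15] = [4195, 3825]
r4 m[φ4→X0] = [8, 2]
r4 m[φ5→X5] = [1, 3]
r4 m[X5→φ0] = [140, 720]
r4 m[X5→φ1] = [8540, 26784]
r4 m[X5→φ3] = [6100, 25110]
r4 m[X5→φ5] = [85400, 133920]
r4 m[X12→φ2] = [1, 1]
r4 m[X14→φ1] = [1, 1]
r4 m[X0→φ0] = [80, 26]
r4 m[X0→φ2] = [41280, 5720]
r4 m[X0→φ4] = [51600, 37180]
r4 m[X15→φ3] = [1, 1]
r5 m[φ0→X5] = [610, 558]
r5 m[φ0→X0] = [5160, 2860]
r5 m[φ1→X5] = [10, 15]
r5 m[φ1→X14] = [247268, 239892]
r5 m[φ2→X12] = [340440, 146720]
r5 m[φ2→X0] = [10, 13]
r5 m[φ3→X5] = [14, 16]
r5 m[φ3→X15] = [256490, 230670]
r5 m[φ4→X0] = [8, 2]
r5 m[φ5→X5] = [1, 3]
r5 m[X5→φ0] = [140, 720]
r5 m[X5→φ1] = [8540, 26784]
r5 m[X5→φ3] = [6100, 25110]
r5 m[X5→φ5] = [85400, 133920]
r5 m[X12→φ2] = [1, 1]
r5 m[X14→φ1] = [1, 1]
r5 m[X0→φ0] = [80, 26]
r5 m[X0→φ2] = [41280, 5720]
r5 m[X0→φ4] = [51600, 37180]
r5 m[X15→φ3] = [1, 1]
r6 m[φ0→X5] = [610, 558]
r6 m[φ0→X0] = [5160, 2860]
r6 m[φ1→X5] = [10, 15]
r6 m[φ1→X14] = [247268, 239892]
r6 m[φ2→X12] = [340440, 146720]
r6 m[φ2→X0] = [10, 13]
r6 m[φ3→X5] = [14, 16]
r6 m[φ3→X15] = [256490, 230670]
r6 m[φ4→X0] = [8, 2]
r6 m[φ5→X5] = [1, 3]
r6 m[X5→φ0] = [140, 720]
r6 m[X5→φ1] = [8540, 26784]
r6 m[X5→φ3] = [6100, 25110]
r6 m[X5→φ5] = [85400, 133920]
r6 m[X12→φ2] = [1, 1]
r6 m[X14→φ1] = [1, 1]
r6 m[X0→φ0] = [80, 26]
r6 m[X0→φ2] = [41280, 5720]
r6 m[X0→φ4] = [51600, 37180]
r6 m[X15→φ3] = [1, 1]
fixed point reached at round 6
b[X12] = ⊗ incoming = [340440, 146720]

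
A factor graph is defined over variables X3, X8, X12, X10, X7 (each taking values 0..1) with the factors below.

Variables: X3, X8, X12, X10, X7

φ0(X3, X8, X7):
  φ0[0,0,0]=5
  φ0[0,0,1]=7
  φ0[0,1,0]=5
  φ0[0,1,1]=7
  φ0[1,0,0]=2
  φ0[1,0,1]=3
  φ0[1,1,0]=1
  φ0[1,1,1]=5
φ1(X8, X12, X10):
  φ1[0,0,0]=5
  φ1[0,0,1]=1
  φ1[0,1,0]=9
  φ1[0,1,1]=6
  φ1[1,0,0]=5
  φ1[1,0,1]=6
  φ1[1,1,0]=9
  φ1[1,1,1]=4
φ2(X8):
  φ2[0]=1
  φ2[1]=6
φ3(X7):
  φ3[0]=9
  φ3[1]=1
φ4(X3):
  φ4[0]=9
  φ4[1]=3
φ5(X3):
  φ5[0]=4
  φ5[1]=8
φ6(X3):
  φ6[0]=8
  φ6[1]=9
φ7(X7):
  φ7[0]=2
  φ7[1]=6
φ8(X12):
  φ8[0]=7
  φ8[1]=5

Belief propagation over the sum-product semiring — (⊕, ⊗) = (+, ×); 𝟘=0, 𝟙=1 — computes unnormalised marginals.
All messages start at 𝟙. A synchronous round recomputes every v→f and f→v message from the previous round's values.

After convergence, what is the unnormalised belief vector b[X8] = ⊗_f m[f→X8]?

b[X8] = [5812560, 41223168]

init: all messages = 𝟙 over 2 values
r1 m[φ0→X3] = [24, 11]
r1 m[φ0→X8] = [17, 18]
r1 m[φ0→X7] = [13, 22]
r1 m[φ1→X8] = [21, 24]
r1 m[φ1→X12] = [17, 28]
r1 m[φ1→X10] = [28, 17]
r1 m[φ2→X8] = [1, 6]
r1 m[φ3→X7] = [9, 1]
r1 m[φ4→X3] = [9, 3]
r1 m[φ5→X3] = [4, 8]
r1 m[φ6→X3] = [8, 9]
r1 m[φ7→X7] = [2, 6]
r1 m[φ8→X12] = [7, 5]
r1 m[X3→φ0] = [1, 1]
r1 m[X3→φ4] = [1, 1]
r1 m[X3→φ5] = [1, 1]
r1 m[X3→φ6] = [1, 1]
r1 m[X8→φ0] = [1, 1]
r1 m[X8→φ1] = [1, 1]
r1 m[X8→φ2] = [1, 1]
r1 m[X12→φ1] = [1, 1]
r1 m[X12→φ8] = [1, 1]
r1 m[X10→φ1] = [1, 1]
r1 m[X7→φ0] = [1, 1]
r1 m[X7→φ3] = [1, 1]
r1 m[X7→φ7] = [1, 1]
r2 m[φ0→X3] = [24, 11]
r2 m[φ0→X8] = [17, 18]
r2 m[φ0→X7] = [13, 22]
r2 m[φ1→X8] = [21, 24]
r2 m[φ1→X12] = [17, 28]
r2 m[φ1→X10] = [28, 17]
r2 m[φ2→X8] = [1, 6]
r2 m[φ3→X7] = [9, 1]
r2 m[φ4→X3] = [9, 3]
r2 m[φ5→X3] = [4, 8]
r2 m[φ6→X3] = [8, 9]
r2 m[φ7→X7] = [2, 6]
r2 m[φ8→X12] = [7, 5]
r2 m[X3→φ0] = [288, 216]
r2 m[X3→φ4] = [768, 792]
r2 m[X3→φ5] = [1728, 297]
r2 m[X3→φ6] = [864, 264]
r2 m[X8→φ0] = [21, 144]
r2 m[X8→φ1] = [17, 108]
r2 m[X8→φ2] = [357, 432]
r2 m[X12→φ1] = [7, 5]
r2 m[X12→φ8] = [17, 28]
r2 m[X10→φ1] = [1, 1]
r2 m[X7→φ0] = [18, 6]
r2 m[X7→φ3] = [26, 132]
r2 m[X7→φ7] = [117, 22]
r3 m[φ0→X3] = [21780, 8046]
r3 m[φ0→X8] = [49680, 48384]
r3 m[φ0→X7] = [277776, 501768]
r3 m[φ1→X8] = [117, 142]
r3 m[φ1→X12] = [1290, 1659]
r3 m[φ1→X10] = [10000, 7325]
r3 m[φ2→X8] = [1, 6]
r3 m[φ3→X7] = [9, 1]
r3 m[φ4→X3] = [9, 3]
r3 m[φ5→X3] = [4, 8]
r3 m[φ6→X3] = [8, 9]
r3 m[φ7→X7] = [2, 6]
r3 m[φ8→X12] = [7, 5]
r3 m[X3→φ0] = [288, 216]
r3 m[X3→φ4] = [768, 792]
r3 m[X3→φ5] = [1728, 297]
r3 m[X3→φ6] = [864, 264]
r3 m[X8→φ0] = [21, 144]
r3 m[X8→φ1] = [17, 108]
r3 m[X8→φ2] = [357, 432]
r3 m[X12→φ1] = [7, 5]
r3 m[X12→φ8] = [17, 28]
r3 m[X10→φ1] = [1, 1]
r3 m[X7→φ0] = [18, 6]
r3 m[X7→φ3] = [26, 132]
r3 m[X7→φ7] = [117, 22]
r4 m[φ0→X3] = [21780, 8046]
r4 m[φ0→X8] = [49680, 48384]
r4 m[φ0→X7] = [277776, 501768]
r4 m[φ1→X8] = [117, 142]
r4 m[φ1→X12] = [1290, 1659]
r4 m[φ1→X10] = [10000, 7325]
r4 m[φ2→X8] = [1, 6]
r4 m[φ3→X7] = [9, 1]
r4 m[φ4→X3] = [9, 3]
r4 m[φ5→X3] = [4, 8]
r4 m[φ6→X3] = [8, 9]
r4 m[φ7→X7] = [2, 6]
r4 m[φ8→X12] = [7, 5]
r4 m[X3→φ0] = [288, 216]
r4 m[X3→φ4] = [696960, 579312]
r4 m[X3→φ5] = [1568160, 217242]
r4 m[X3→φ6] = [784080, 193104]
r4 m[X8→φ0] = [117, 852]
r4 m[X8→φ1] = [49680, 290304]
r4 m[X8→φ2] = [5812560, 6870528]
r4 m[X12→φ1] = [7, 5]
r4 m[X12→φ8] = [1290, 1659]
r4 m[X10→φ1] = [1, 1]
r4 m[X7→φ0] = [18, 6]
r4 m[X7→φ3] = [555552, 3010608]
r4 m[X7→φ7] = [2499984, 501768]
r5 m[φ0→X3] = [127908, 47214]
r5 m[φ0→X8] = [49680, 48384]
r5 m[φ0→X7] = [1629936, 2949480]
r5 m[φ1→X8] = [117, 142]
r5 m[φ1→X12] = [3491424, 4519152]
r5 m[φ1→X10] = [27198720, 19837008]
r5 m[φ2→X8] = [1, 6]
r5 m[φ3→X7] = [9, 1]
r5 m[φ4→X3] = [9, 3]
r5 m[φ5→X3] = [4, 8]
r5 m[φ6→X3] = [8, 9]
r5 m[φ7→X7] = [2, 6]
r5 m[φ8→X12] = [7, 5]
r5 m[X3→φ0] = [288, 216]
r5 m[X3→φ4] = [696960, 579312]
r5 m[X3→φ5] = [1568160, 217242]
r5 m[X3→φ6] = [784080, 193104]
r5 m[X8→φ0] = [117, 852]
r5 m[X8→φ1] = [49680, 290304]
r5 m[X8→φ2] = [5812560, 6870528]
r5 m[X12→φ1] = [7, 5]
r5 m[X12→φ8] = [1290, 1659]
r5 m[X10→φ1] = [1, 1]
r5 m[X7→φ0] = [18, 6]
r5 m[X7→φ3] = [555552, 3010608]
r5 m[X7→φ7] = [2499984, 501768]
r6 m[φ0→X3] = [127908, 47214]
r6 m[φ0→X8] = [49680, 48384]
r6 m[φ0→X7] = [1629936, 2949480]
r6 m[φ1→X8] = [117, 142]
r6 m[φ1→X12] = [3491424, 4519152]
r6 m[φ1→X10] = [27198720, 19837008]
r6 m[φ2→X8] = [1, 6]
r6 m[φ3→X7] = [9, 1]
r6 m[φ4→X3] = [9, 3]
r6 m[φ5→X3] = [4, 8]
r6 m[φ6→X3] = [8, 9]
r6 m[φ7→X7] = [2, 6]
r6 m[φ8→X12] = [7, 5]
r6 m[X3→φ0] = [288, 216]
r6 m[X3→φ4] = [4093056, 3399408]
r6 m[X3→φ5] = [9209376, 1274778]
r6 m[X3→φ6] = [4604688, 1133136]
r6 m[X8→φ0] = [117, 852]
r6 m[X8→φ1] = [49680, 290304]
r6 m[X8→φ2] = [5812560, 6870528]
r6 m[X12→φ1] = [7, 5]
r6 m[X12→φ8] = [3491424, 4519152]
r6 m[X10→φ1] = [1, 1]
r6 m[X7→φ0] = [18, 6]
r6 m[X7→φ3] = [3259872, 17696880]
r6 m[X7→φ7] = [14669424, 2949480]
r7 m[φ0→X3] = [127908, 47214]
r7 m[φ0→X8] = [49680, 48384]
r7 m[φ0→X7] = [1629936, 2949480]
r7 m[φ1→X8] = [117, 142]
r7 m[φ1→X12] = [3491424, 4519152]
r7 m[φ1→X10] = [27198720, 19837008]
r7 m[φ2→X8] = [1, 6]
r7 m[φ3→X7] = [9, 1]
r7 m[φ4→X3] = [9, 3]
r7 m[φ5→X3] = [4, 8]
r7 m[φ6→X3] = [8, 9]
r7 m[φ7→X7] = [2, 6]
r7 m[φ8→X12] = [7, 5]
r7 m[X3→φ0] = [288, 216]
r7 m[X3→φ4] = [4093056, 3399408]
r7 m[X3→φ5] = [9209376, 1274778]
r7 m[X3→φ6] = [4604688, 1133136]
r7 m[X8→φ0] = [117, 852]
r7 m[X8→φ1] = [49680, 290304]
r7 m[X8→φ2] = [5812560, 6870528]
r7 m[X12→φ1] = [7, 5]
r7 m[X12→φ8] = [3491424, 4519152]
r7 m[X10→φ1] = [1, 1]
r7 m[X7→φ0] = [18, 6]
r7 m[X7→φ3] = [3259872, 17696880]
r7 m[X7→φ7] = [14669424, 2949480]
fixed point reached at round 7
b[X8] = ⊗ incoming = [5812560, 41223168]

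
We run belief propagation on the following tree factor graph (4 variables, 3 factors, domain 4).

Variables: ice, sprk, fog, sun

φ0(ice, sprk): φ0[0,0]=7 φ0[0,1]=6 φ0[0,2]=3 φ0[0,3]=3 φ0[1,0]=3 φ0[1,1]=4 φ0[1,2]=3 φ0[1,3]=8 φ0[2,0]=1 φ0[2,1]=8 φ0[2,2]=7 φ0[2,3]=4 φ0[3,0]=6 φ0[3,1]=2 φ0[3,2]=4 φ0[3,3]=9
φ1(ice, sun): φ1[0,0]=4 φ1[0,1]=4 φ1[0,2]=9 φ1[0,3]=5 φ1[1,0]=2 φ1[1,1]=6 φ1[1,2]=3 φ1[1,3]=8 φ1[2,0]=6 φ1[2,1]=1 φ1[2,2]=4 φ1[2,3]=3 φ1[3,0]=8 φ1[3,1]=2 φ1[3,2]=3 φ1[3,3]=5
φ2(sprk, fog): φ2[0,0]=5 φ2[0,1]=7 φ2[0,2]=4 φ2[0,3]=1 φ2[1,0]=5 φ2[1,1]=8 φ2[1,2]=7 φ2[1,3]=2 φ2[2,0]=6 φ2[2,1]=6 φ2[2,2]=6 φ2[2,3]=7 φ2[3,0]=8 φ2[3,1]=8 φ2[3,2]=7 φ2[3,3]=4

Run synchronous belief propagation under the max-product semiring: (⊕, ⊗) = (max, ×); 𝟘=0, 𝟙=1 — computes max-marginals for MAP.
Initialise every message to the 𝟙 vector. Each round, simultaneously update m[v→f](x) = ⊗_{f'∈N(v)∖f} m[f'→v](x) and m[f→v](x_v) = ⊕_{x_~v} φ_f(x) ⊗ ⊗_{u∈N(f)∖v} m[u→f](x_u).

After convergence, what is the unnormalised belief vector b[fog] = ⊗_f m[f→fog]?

b[fog] = [576, 576, 504, 294]

init: all messages = 𝟙 over 4 values
r1 m[φ0→ice] = [7, 8, 8, 9]
r1 m[φ0→sprk] = [7, 8, 7, 9]
r1 m[φ1→ice] = [9, 8, 6, 8]
r1 m[φ1→sun] = [8, 6, 9, 8]
r1 m[φ2→sprk] = [7, 8, 7, 8]
r1 m[φ2→fog] = [8, 8, 7, 7]
r1 m[ice→φ0] = [1, 1, 1, 1]
r1 m[ice→φ1] = [1, 1, 1, 1]
r1 m[sprk→φ0] = [1, 1, 1, 1]
r1 m[sprk→φ2] = [1, 1, 1, 1]
r1 m[fog→φ2] = [1, 1, 1, 1]
r1 m[sun→φ1] = [1, 1, 1, 1]
r2 m[φ0→ice] = [7, 8, 8, 9]
r2 m[φ0→sprk] = [7, 8, 7, 9]
r2 m[φ1→ice] = [9, 8, 6, 8]
r2 m[φ1→sun] = [8, 6, 9, 8]
r2 m[φ2→sprk] = [7, 8, 7, 8]
r2 m[φ2→fog] = [8, 8, 7, 7]
r2 m[ice→φ0] = [9, 8, 6, 8]
r2 m[ice→φ1] = [7, 8, 8, 9]
r2 m[sprk→φ0] = [7, 8, 7, 8]
r2 m[sprk→φ2] = [7, 8, 7, 9]
r2 m[fog→φ2] = [1, 1, 1, 1]
r2 m[sun→φ1] = [1, 1, 1, 1]
r3 m[φ0→ice] = [49, 64, 64, 72]
r3 m[φ0→sprk] = [63, 54, 42, 72]
r3 m[φ1→ice] = [9, 8, 6, 8]
r3 m[φ1→sun] = [72, 48, 63, 64]
r3 m[φ2→sprk] = [7, 8, 7, 8]
r3 m[φ2→fog] = [72, 72, 63, 49]
r3 m[ice→φ0] = [9, 8, 6, 8]
r3 m[ice→φ1] = [7, 8, 8, 9]
r3 m[sprk→φ0] = [7, 8, 7, 8]
r3 m[sprk→φ2] = [7, 8, 7, 9]
r3 m[fog→φ2] = [1, 1, 1, 1]
r3 m[sun→φ1] = [1, 1, 1, 1]
r4 m[φ0→ice] = [49, 64, 64, 72]
r4 m[φ0→sprk] = [63, 54, 42, 72]
r4 m[φ1→ice] = [9, 8, 6, 8]
r4 m[φ1→sun] = [72, 48, 63, 64]
r4 m[φ2→sprk] = [7, 8, 7, 8]
r4 m[φ2→fog] = [72, 72, 63, 49]
r4 m[ice→φ0] = [9, 8, 6, 8]
r4 m[ice→φ1] = [49, 64, 64, 72]
r4 m[sprk→φ0] = [7, 8, 7, 8]
r4 m[sprk→φ2] = [63, 54, 42, 72]
r4 m[fog→φ2] = [1, 1, 1, 1]
r4 m[sun→φ1] = [1, 1, 1, 1]
r5 m[φ0→ice] = [49, 64, 64, 72]
r5 m[φ0→sprk] = [63, 54, 42, 72]
r5 m[φ1→ice] = [9, 8, 6, 8]
r5 m[φ1→sun] = [576, 384, 441, 512]
r5 m[φ2→sprk] = [7, 8, 7, 8]
r5 m[φ2→fog] = [576, 576, 504, 294]
r5 m[ice→φ0] = [9, 8, 6, 8]
r5 m[ice→φ1] = [49, 64, 64, 72]
r5 m[sprk→φ0] = [7, 8, 7, 8]
r5 m[sprk→φ2] = [63, 54, 42, 72]
r5 m[fog→φ2] = [1, 1, 1, 1]
r5 m[sun→φ1] = [1, 1, 1, 1]
r6 m[φ0→ice] = [49, 64, 64, 72]
r6 m[φ0→sprk] = [63, 54, 42, 72]
r6 m[φ1→ice] = [9, 8, 6, 8]
r6 m[φ1→sun] = [576, 384, 441, 512]
r6 m[φ2→sprk] = [7, 8, 7, 8]
r6 m[φ2→fog] = [576, 576, 504, 294]
r6 m[ice→φ0] = [9, 8, 6, 8]
r6 m[ice→φ1] = [49, 64, 64, 72]
r6 m[sprk→φ0] = [7, 8, 7, 8]
r6 m[sprk→φ2] = [63, 54, 42, 72]
r6 m[fog→φ2] = [1, 1, 1, 1]
r6 m[sun→φ1] = [1, 1, 1, 1]
fixed point reached at round 6
b[fog] = ⊗ incoming = [576, 576, 504, 294]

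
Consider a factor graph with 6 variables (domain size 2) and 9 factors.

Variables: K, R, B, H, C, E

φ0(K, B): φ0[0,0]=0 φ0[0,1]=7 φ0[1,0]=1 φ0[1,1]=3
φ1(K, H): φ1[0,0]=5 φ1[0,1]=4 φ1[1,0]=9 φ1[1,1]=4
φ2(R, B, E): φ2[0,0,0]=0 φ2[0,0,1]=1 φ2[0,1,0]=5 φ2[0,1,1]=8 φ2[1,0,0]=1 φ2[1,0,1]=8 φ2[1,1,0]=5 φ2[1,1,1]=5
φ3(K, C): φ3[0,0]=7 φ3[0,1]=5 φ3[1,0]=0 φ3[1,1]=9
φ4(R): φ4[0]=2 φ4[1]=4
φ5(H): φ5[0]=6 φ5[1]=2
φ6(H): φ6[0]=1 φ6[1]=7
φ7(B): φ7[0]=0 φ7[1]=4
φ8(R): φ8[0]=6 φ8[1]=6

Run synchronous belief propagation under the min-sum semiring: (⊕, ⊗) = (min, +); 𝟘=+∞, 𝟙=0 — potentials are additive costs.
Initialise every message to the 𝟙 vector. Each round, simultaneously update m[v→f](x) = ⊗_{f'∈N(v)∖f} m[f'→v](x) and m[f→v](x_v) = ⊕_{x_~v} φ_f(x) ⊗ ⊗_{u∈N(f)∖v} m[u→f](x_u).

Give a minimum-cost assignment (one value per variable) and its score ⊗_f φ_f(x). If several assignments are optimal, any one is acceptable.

assignment: (K=1, R=0, B=0, H=1, C=0, E=0); score = 22

init: all messages = 𝟙 over 2 values
r1 m[φ0→K] = [0, 1]
r1 m[φ0→B] = [0, 3]
r1 m[φ1→K] = [4, 4]
r1 m[φ1→H] = [5, 4]
r1 m[φ2→R] = [0, 1]
r1 m[φ2→B] = [0, 5]
r1 m[φ2→E] = [0, 1]
r1 m[φ3→K] = [5, 0]
r1 m[φ3→C] = [0, 5]
r1 m[φ4→R] = [2, 4]
r1 m[φ5→H] = [6, 2]
r1 m[φ6→H] = [1, 7]
r1 m[φ7→B] = [0, 4]
r1 m[φ8→R] = [6, 6]
r1 m[K→φ0] = [0, 0]
r1 m[K→φ1] = [0, 0]
r1 m[K→φ3] = [0, 0]
r1 m[R→φ2] = [0, 0]
r1 m[R→φ4] = [0, 0]
r1 m[R→φ8] = [0, 0]
r1 m[B→φ0] = [0, 0]
r1 m[B→φ2] = [0, 0]
r1 m[B→φ7] = [0, 0]
r1 m[H→φ1] = [0, 0]
r1 m[H→φ5] = [0, 0]
r1 m[H→φ6] = [0, 0]
r1 m[C→φ3] = [0, 0]
r1 m[E→φ2] = [0, 0]
r2 m[φ0→K] = [0, 1]
r2 m[φ0→B] = [0, 3]
r2 m[φ1→K] = [4, 4]
r2 m[φ1→H] = [5, 4]
r2 m[φ2→R] = [0, 1]
r2 m[φ2→B] = [0, 5]
r2 m[φ2→E] = [0, 1]
r2 m[φ3→K] = [5, 0]
r2 m[φ3→C] = [0, 5]
r2 m[φ4→R] = [2, 4]
r2 m[φ5→H] = [6, 2]
r2 m[φ6→H] = [1, 7]
r2 m[φ7→B] = [0, 4]
r2 m[φ8→R] = [6, 6]
r2 m[K→φ0] = [9, 4]
r2 m[K→φ1] = [5, 1]
r2 m[K→φ3] = [4, 5]
r2 m[R→φ2] = [8, 10]
r2 m[R→φ4] = [6, 7]
r2 m[R→φ8] = [2, 5]
r2 m[B→φ0] = [0, 9]
r2 m[B→φ2] = [0, 7]
r2 m[B→φ7] = [0, 8]
r2 m[H→φ1] = [7, 9]
r2 m[H→φ5] = [6, 11]
r2 m[H→φ6] = [11, 6]
r2 m[C→φ3] = [0, 0]
r2 m[E→φ2] = [0, 0]
r3 m[φ0→K] = [0, 1]
r3 m[φ0→B] = [5, 7]
r3 m[φ1→K] = [12, 13]
r3 m[φ1→H] = [10, 5]
r3 m[φ2→R] = [0, 1]
r3 m[φ2→B] = [8, 13]
r3 m[φ2→E] = [8, 9]
r3 m[φ3→K] = [5, 0]
r3 m[φ3→C] = [5, 9]
r3 m[φ4→R] = [2, 4]
r3 m[φ5→H] = [6, 2]
r3 m[φ6→H] = [1, 7]
r3 m[φ7→B] = [0, 4]
r3 m[φ8→R] = [6, 6]
r3 m[K→φ0] = [9, 4]
r3 m[K→φ1] = [5, 1]
r3 m[K→φ3] = [4, 5]
r3 m[R→φ2] = [8, 10]
r3 m[R→φ4] = [6, 7]
r3 m[R→φ8] = [2, 5]
r3 m[B→φ0] = [0, 9]
r3 m[B→φ2] = [0, 7]
r3 m[B→φ7] = [0, 8]
r3 m[H→φ1] = [7, 9]
r3 m[H→φ5] = [6, 11]
r3 m[H→φ6] = [11, 6]
r3 m[C→φ3] = [0, 0]
r3 m[E→φ2] = [0, 0]
r4 m[φ0→K] = [0, 1]
r4 m[φ0→B] = [5, 7]
r4 m[φ1→K] = [12, 13]
r4 m[φ1→H] = [10, 5]
r4 m[φ2→R] = [0, 1]
r4 m[φ2→B] = [8, 13]
r4 m[φ2→E] = [8, 9]
r4 m[φ3→K] = [5, 0]
r4 m[φ3→C] = [5, 9]
r4 m[φ4→R] = [2, 4]
r4 m[φ5→H] = [6, 2]
r4 m[φ6→H] = [1, 7]
r4 m[φ7→B] = [0, 4]
r4 m[φ8→R] = [6, 6]
r4 m[K→φ0] = [17, 13]
r4 m[K→φ1] = [5, 1]
r4 m[K→φ3] = [12, 14]
r4 m[R→φ2] = [8, 10]
r4 m[R→φ4] = [6, 7]
r4 m[R→φ8] = [2, 5]
r4 m[B→φ0] = [8, 17]
r4 m[B→φ2] = [5, 11]
r4 m[B→φ7] = [13, 20]
r4 m[H→φ1] = [7, 9]
r4 m[H→φ5] = [11, 12]
r4 m[H→φ6] = [16, 7]
r4 m[C→φ3] = [0, 0]
r4 m[E→φ2] = [0, 0]
r5 m[φ0→K] = [8, 9]
r5 m[φ0→B] = [14, 16]
r5 m[φ1→K] = [12, 13]
r5 m[φ1→H] = [10, 5]
r5 m[φ2→R] = [5, 6]
r5 m[φ2→B] = [8, 13]
r5 m[φ2→E] = [13, 14]
r5 m[φ3→K] = [5, 0]
r5 m[φ3→C] = [14, 17]
r5 m[φ4→R] = [2, 4]
r5 m[φ5→H] = [6, 2]
r5 m[φ6→H] = [1, 7]
r5 m[φ7→B] = [0, 4]
r5 m[φ8→R] = [6, 6]
r5 m[K→φ0] = [17, 13]
r5 m[K→φ1] = [5, 1]
r5 m[K→φ3] = [12, 14]
r5 m[R→φ2] = [8, 10]
r5 m[R→φ4] = [6, 7]
r5 m[R→φ8] = [2, 5]
r5 m[B→φ0] = [8, 17]
r5 m[B→φ2] = [5, 11]
r5 m[B→φ7] = [13, 20]
r5 m[H→φ1] = [7, 9]
r5 m[H→φ5] = [11, 12]
r5 m[H→φ6] = [16, 7]
r5 m[C→φ3] = [0, 0]
r5 m[E→φ2] = [0, 0]
r6 m[φ0→K] = [8, 9]
r6 m[φ0→B] = [14, 16]
r6 m[φ1→K] = [12, 13]
r6 m[φ1→H] = [10, 5]
r6 m[φ2→R] = [5, 6]
r6 m[φ2→B] = [8, 13]
r6 m[φ2→E] = [13, 14]
r6 m[φ3→K] = [5, 0]
r6 m[φ3→C] = [14, 17]
r6 m[φ4→R] = [2, 4]
r6 m[φ5→H] = [6, 2]
r6 m[φ6→H] = [1, 7]
r6 m[φ7→B] = [0, 4]
r6 m[φ8→R] = [6, 6]
r6 m[K→φ0] = [17, 13]
r6 m[K→φ1] = [13, 9]
r6 m[K→φ3] = [20, 22]
r6 m[R→φ2] = [8, 10]
r6 m[R→φ4] = [11, 12]
r6 m[R→φ8] = [7, 10]
r6 m[B→φ0] = [8, 17]
r6 m[B→φ2] = [14, 20]
r6 m[B→φ7] = [22, 29]
r6 m[H→φ1] = [7, 9]
r6 m[H→φ5] = [11, 12]
r6 m[H→φ6] = [16, 7]
r6 m[C→φ3] = [0, 0]
r6 m[E→φ2] = [0, 0]
r7 m[φ0→K] = [8, 9]
r7 m[φ0→B] = [14, 16]
r7 m[φ1→K] = [12, 13]
r7 m[φ1→H] = [18, 13]
r7 m[φ2→R] = [14, 15]
r7 m[φ2→B] = [8, 13]
r7 m[φ2→E] = [22, 23]
r7 m[φ3→K] = [5, 0]
r7 m[φ3→C] = [22, 25]
r7 m[φ4→R] = [2, 4]
r7 m[φ5→H] = [6, 2]
r7 m[φ6→H] = [1, 7]
r7 m[φ7→B] = [0, 4]
r7 m[φ8→R] = [6, 6]
r7 m[K→φ0] = [17, 13]
r7 m[K→φ1] = [13, 9]
r7 m[K→φ3] = [20, 22]
r7 m[R→φ2] = [8, 10]
r7 m[R→φ4] = [11, 12]
r7 m[R→φ8] = [7, 10]
r7 m[B→φ0] = [8, 17]
r7 m[B→φ2] = [14, 20]
r7 m[B→φ7] = [22, 29]
r7 m[H→φ1] = [7, 9]
r7 m[H→φ5] = [11, 12]
r7 m[H→φ6] = [16, 7]
r7 m[C→φ3] = [0, 0]
r7 m[E→φ2] = [0, 0]
r8 m[φ0→K] = [8, 9]
r8 m[φ0→B] = [14, 16]
r8 m[φ1→K] = [12, 13]
r8 m[φ1→H] = [18, 13]
r8 m[φ2→R] = [14, 15]
r8 m[φ2→B] = [8, 13]
r8 m[φ2→E] = [22, 23]
r8 m[φ3→K] = [5, 0]
r8 m[φ3→C] = [22, 25]
r8 m[φ4→R] = [2, 4]
r8 m[φ5→H] = [6, 2]
r8 m[φ6→H] = [1, 7]
r8 m[φ7→B] = [0, 4]
r8 m[φ8→R] = [6, 6]
r8 m[K→φ0] = [17, 13]
r8 m[K→φ1] = [13, 9]
r8 m[K→φ3] = [20, 22]
r8 m[R→φ2] = [8, 10]
r8 m[R→φ4] = [20, 21]
r8 m[R→φ8] = [16, 19]
r8 m[B→φ0] = [8, 17]
r8 m[B→φ2] = [14, 20]
r8 m[B→φ7] = [22, 29]
r8 m[H→φ1] = [7, 9]
r8 m[H→φ5] = [19, 20]
r8 m[H→φ6] = [24, 15]
r8 m[C→φ3] = [0, 0]
r8 m[E→φ2] = [0, 0]
r9 m[φ0→K] = [8, 9]
r9 m[φ0→B] = [14, 16]
r9 m[φ1→K] = [12, 13]
r9 m[φ1→H] = [18, 13]
r9 m[φ2→R] = [14, 15]
r9 m[φ2→B] = [8, 13]
r9 m[φ2→E] = [22, 23]
r9 m[φ3→K] = [5, 0]
r9 m[φ3→C] = [22, 25]
r9 m[φ4→R] = [2, 4]
r9 m[φ5→H] = [6, 2]
r9 m[φ6→H] = [1, 7]
r9 m[φ7→B] = [0, 4]
r9 m[φ8→R] = [6, 6]
r9 m[K→φ0] = [17, 13]
r9 m[K→φ1] = [13, 9]
r9 m[K→φ3] = [20, 22]
r9 m[R→φ2] = [8, 10]
r9 m[R→φ4] = [20, 21]
r9 m[R→φ8] = [16, 19]
r9 m[B→φ0] = [8, 17]
r9 m[B→φ2] = [14, 20]
r9 m[B→φ7] = [22, 29]
r9 m[H→φ1] = [7, 9]
r9 m[H→φ5] = [19, 20]
r9 m[H→φ6] = [24, 15]
r9 m[C→φ3] = [0, 0]
r9 m[E→φ2] = [0, 0]
fixed point reached at round 9
traceback from K: (K=1, R=0, B=0, H=1, C=0, E=0), score=22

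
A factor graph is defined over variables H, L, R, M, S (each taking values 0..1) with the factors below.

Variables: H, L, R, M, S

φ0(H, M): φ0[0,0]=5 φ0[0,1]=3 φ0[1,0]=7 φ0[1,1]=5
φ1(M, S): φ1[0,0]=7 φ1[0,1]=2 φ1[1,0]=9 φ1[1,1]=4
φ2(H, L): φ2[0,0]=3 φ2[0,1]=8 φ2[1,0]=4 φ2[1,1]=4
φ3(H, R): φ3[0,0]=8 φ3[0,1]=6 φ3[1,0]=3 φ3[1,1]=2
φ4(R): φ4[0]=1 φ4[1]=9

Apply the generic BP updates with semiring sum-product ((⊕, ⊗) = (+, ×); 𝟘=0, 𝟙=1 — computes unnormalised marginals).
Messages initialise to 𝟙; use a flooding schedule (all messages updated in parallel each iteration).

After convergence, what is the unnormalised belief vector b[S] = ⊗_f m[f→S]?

b[S] = [58076, 20716]

init: all messages = 𝟙 over 2 values
r1 m[φ0→H] = [8, 12]
r1 m[φ0→M] = [12, 8]
r1 m[φ1→M] = [9, 13]
r1 m[φ1→S] = [16, 6]
r1 m[φ2→H] = [11, 8]
r1 m[φ2→L] = [7, 12]
r1 m[φ3→H] = [14, 5]
r1 m[φ3→R] = [11, 8]
r1 m[φ4→R] = [1, 9]
r1 m[H→φ0] = [1, 1]
r1 m[H→φ2] = [1, 1]
r1 m[H→φ3] = [1, 1]
r1 m[L→φ2] = [1, 1]
r1 m[R→φ3] = [1, 1]
r1 m[R→φ4] = [1, 1]
r1 m[M→φ0] = [1, 1]
r1 m[M→φ1] = [1, 1]
r1 m[S→φ1] = [1, 1]
r2 m[φ0→H] = [8, 12]
r2 m[φ0→M] = [12, 8]
r2 m[φ1→M] = [9, 13]
r2 m[φ1→S] = [16, 6]
r2 m[φ2→H] = [11, 8]
r2 m[φ2→L] = [7, 12]
r2 m[φ3→H] = [14, 5]
r2 m[φ3→R] = [11, 8]
r2 m[φ4→R] = [1, 9]
r2 m[H→φ0] = [154, 40]
r2 m[H→φ2] = [112, 60]
r2 m[H→φ3] = [88, 96]
r2 m[L→φ2] = [1, 1]
r2 m[R→φ3] = [1, 9]
r2 m[R→φ4] = [11, 8]
r2 m[M→φ0] = [9, 13]
r2 m[M→φ1] = [12, 8]
r2 m[S→φ1] = [1, 1]
r3 m[φ0→H] = [84, 128]
r3 m[φ0→M] = [1050, 662]
r3 m[φ1→M] = [9, 13]
r3 m[φ1→S] = [156, 56]
r3 m[φ2→H] = [11, 8]
r3 m[φ2→L] = [576, 1136]
r3 m[φ3→H] = [62, 21]
r3 m[φ3→R] = [992, 720]
r3 m[φ4→R] = [1, 9]
r3 m[H→φ0] = [154, 40]
r3 m[H→φ2] = [112, 60]
r3 m[H→φ3] = [88, 96]
r3 m[L→φ2] = [1, 1]
r3 m[R→φ3] = [1, 9]
r3 m[R→φ4] = [11, 8]
r3 m[M→φ0] = [9, 13]
r3 m[M→φ1] = [12, 8]
r3 m[S→φ1] = [1, 1]
r4 m[φ0→H] = [84, 128]
r4 m[φ0→M] = [1050, 662]
r4 m[φ1→M] = [9, 13]
r4 m[φ1→S] = [156, 56]
r4 m[φ2→H] = [11, 8]
r4 m[φ2→L] = [576, 1136]
r4 m[φ3→H] = [62, 21]
r4 m[φ3→R] = [992, 720]
r4 m[φ4→R] = [1, 9]
r4 m[H→φ0] = [682, 168]
r4 m[H→φ2] = [5208, 2688]
r4 m[H→φ3] = [924, 1024]
r4 m[L→φ2] = [1, 1]
r4 m[R→φ3] = [1, 9]
r4 m[R→φ4] = [992, 720]
r4 m[M→φ0] = [9, 13]
r4 m[M→φ1] = [1050, 662]
r4 m[S→φ1] = [1, 1]
r5 m[φ0→H] = [84, 128]
r5 m[φ0→M] = [4586, 2886]
r5 m[φ1→M] = [9, 13]
r5 m[φ1→S] = [13308, 4748]
r5 m[φ2→H] = [11, 8]
r5 m[φ2→L] = [26376, 52416]
r5 m[φ3→H] = [62, 21]
r5 m[φ3→R] = [10464, 7592]
r5 m[φ4→R] = [1, 9]
r5 m[H→φ0] = [682, 168]
r5 m[H→φ2] = [5208, 2688]
r5 m[H→φ3] = [924, 1024]
r5 m[L→φ2] = [1, 1]
r5 m[R→φ3] = [1, 9]
r5 m[R→φ4] = [992, 720]
r5 m[M→φ0] = [9, 13]
r5 m[M→φ1] = [1050, 662]
r5 m[S→φ1] = [1, 1]
r6 m[φ0→H] = [84, 128]
r6 m[φ0→M] = [4586, 2886]
r6 m[φ1→M] = [9, 13]
r6 m[φ1→S] = [13308, 4748]
r6 m[φ2→H] = [11, 8]
r6 m[φ2→L] = [26376, 52416]
r6 m[φ3→H] = [62, 21]
r6 m[φ3→R] = [10464, 7592]
r6 m[φ4→R] = [1, 9]
r6 m[H→φ0] = [682, 168]
r6 m[H→φ2] = [5208, 2688]
r6 m[H→φ3] = [924, 1024]
r6 m[L→φ2] = [1, 1]
r6 m[R→φ3] = [1, 9]
r6 m[R→φ4] = [10464, 7592]
r6 m[M→φ0] = [9, 13]
r6 m[M→φ1] = [4586, 2886]
r6 m[S→φ1] = [1, 1]
r7 m[φ0→H] = [84, 128]
r7 m[φ0→M] = [4586, 2886]
r7 m[φ1→M] = [9, 13]
r7 m[φ1→S] = [58076, 20716]
r7 m[φ2→H] = [11, 8]
r7 m[φ2→L] = [26376, 52416]
r7 m[φ3→H] = [62, 21]
r7 m[φ3→R] = [10464, 7592]
r7 m[φ4→R] = [1, 9]
r7 m[H→φ0] = [682, 168]
r7 m[H→φ2] = [5208, 2688]
r7 m[H→φ3] = [924, 1024]
r7 m[L→φ2] = [1, 1]
r7 m[R→φ3] = [1, 9]
r7 m[R→φ4] = [10464, 7592]
r7 m[M→φ0] = [9, 13]
r7 m[M→φ1] = [4586, 2886]
r7 m[S→φ1] = [1, 1]
r8 m[φ0→H] = [84, 128]
r8 m[φ0→M] = [4586, 2886]
r8 m[φ1→M] = [9, 13]
r8 m[φ1→S] = [58076, 20716]
r8 m[φ2→H] = [11, 8]
r8 m[φ2→L] = [26376, 52416]
r8 m[φ3→H] = [62, 21]
r8 m[φ3→R] = [10464, 7592]
r8 m[φ4→R] = [1, 9]
r8 m[H→φ0] = [682, 168]
r8 m[H→φ2] = [5208, 2688]
r8 m[H→φ3] = [924, 1024]
r8 m[L→φ2] = [1, 1]
r8 m[R→φ3] = [1, 9]
r8 m[R→φ4] = [10464, 7592]
r8 m[M→φ0] = [9, 13]
r8 m[M→φ1] = [4586, 2886]
r8 m[S→φ1] = [1, 1]
fixed point reached at round 8
b[S] = ⊗ incoming = [58076, 20716]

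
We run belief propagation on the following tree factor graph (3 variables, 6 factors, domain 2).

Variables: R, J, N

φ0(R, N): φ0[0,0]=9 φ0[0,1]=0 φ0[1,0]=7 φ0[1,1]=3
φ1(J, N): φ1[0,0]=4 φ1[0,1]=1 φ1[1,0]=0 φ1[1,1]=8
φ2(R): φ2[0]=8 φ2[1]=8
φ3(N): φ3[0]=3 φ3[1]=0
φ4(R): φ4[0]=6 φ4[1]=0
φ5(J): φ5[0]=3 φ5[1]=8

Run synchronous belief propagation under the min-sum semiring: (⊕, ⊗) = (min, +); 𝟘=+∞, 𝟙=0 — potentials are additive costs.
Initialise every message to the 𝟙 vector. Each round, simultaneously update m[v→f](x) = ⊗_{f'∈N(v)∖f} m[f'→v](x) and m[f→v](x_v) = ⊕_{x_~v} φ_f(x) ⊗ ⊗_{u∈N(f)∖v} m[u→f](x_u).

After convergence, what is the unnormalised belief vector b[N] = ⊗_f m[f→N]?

init: all messages = 𝟙 over 2 values
r1 m[φ0→R] = [0, 3]
r1 m[φ0→N] = [7, 0]
r1 m[φ1→J] = [1, 0]
r1 m[φ1→N] = [0, 1]
r1 m[φ2→R] = [8, 8]
r1 m[φ3→N] = [3, 0]
r1 m[φ4→R] = [6, 0]
r1 m[φ5→J] = [3, 8]
r1 m[R→φ0] = [0, 0]
r1 m[R→φ2] = [0, 0]
r1 m[R→φ4] = [0, 0]
r1 m[J→φ1] = [0, 0]
r1 m[J→φ5] = [0, 0]
r1 m[N→φ0] = [0, 0]
r1 m[N→φ1] = [0, 0]
r1 m[N→φ3] = [0, 0]
r2 m[φ0→R] = [0, 3]
r2 m[φ0→N] = [7, 0]
r2 m[φ1→J] = [1, 0]
r2 m[φ1→N] = [0, 1]
r2 m[φ2→R] = [8, 8]
r2 m[φ3→N] = [3, 0]
r2 m[φ4→R] = [6, 0]
r2 m[φ5→J] = [3, 8]
r2 m[R→φ0] = [14, 8]
r2 m[R→φ2] = [6, 3]
r2 m[R→φ4] = [8, 11]
r2 m[J→φ1] = [3, 8]
r2 m[J→φ5] = [1, 0]
r2 m[N→φ0] = [3, 1]
r2 m[N→φ1] = [10, 0]
r2 m[N→φ3] = [7, 1]
r3 m[φ0→R] = [1, 4]
r3 m[φ0→N] = [15, 11]
r3 m[φ1→J] = [1, 8]
r3 m[φ1→N] = [7, 4]
r3 m[φ2→R] = [8, 8]
r3 m[φ3→N] = [3, 0]
r3 m[φ4→R] = [6, 0]
r3 m[φ5→J] = [3, 8]
r3 m[R→φ0] = [14, 8]
r3 m[R→φ2] = [6, 3]
r3 m[R→φ4] = [8, 11]
r3 m[J→φ1] = [3, 8]
r3 m[J→φ5] = [1, 0]
r3 m[N→φ0] = [3, 1]
r3 m[N→φ1] = [10, 0]
r3 m[N→φ3] = [7, 1]
r4 m[φ0→R] = [1, 4]
r4 m[φ0→N] = [15, 11]
r4 m[φ1→J] = [1, 8]
r4 m[φ1→N] = [7, 4]
r4 m[φ2→R] = [8, 8]
r4 m[φ3→N] = [3, 0]
r4 m[φ4→R] = [6, 0]
r4 m[φ5→J] = [3, 8]
r4 m[R→φ0] = [14, 8]
r4 m[R→φ2] = [7, 4]
r4 m[R→φ4] = [9, 12]
r4 m[J→φ1] = [3, 8]
r4 m[J→φ5] = [1, 8]
r4 m[N→φ0] = [10, 4]
r4 m[N→φ1] = [18, 11]
r4 m[N→φ3] = [22, 15]
r5 m[φ0→R] = [4, 7]
r5 m[φ0→N] = [15, 11]
r5 m[φ1→J] = [12, 18]
r5 m[φ1→N] = [7, 4]
r5 m[φ2→R] = [8, 8]
r5 m[φ3→N] = [3, 0]
r5 m[φ4→R] = [6, 0]
r5 m[φ5→J] = [3, 8]
r5 m[R→φ0] = [14, 8]
r5 m[R→φ2] = [7, 4]
r5 m[R→φ4] = [9, 12]
r5 m[J→φ1] = [3, 8]
r5 m[J→φ5] = [1, 8]
r5 m[N→φ0] = [10, 4]
r5 m[N→φ1] = [18, 11]
r5 m[N→φ3] = [22, 15]
r6 m[φ0→R] = [4, 7]
r6 m[φ0→N] = [15, 11]
r6 m[φ1→J] = [12, 18]
r6 m[φ1→N] = [7, 4]
r6 m[φ2→R] = [8, 8]
r6 m[φ3→N] = [3, 0]
r6 m[φ4→R] = [6, 0]
r6 m[φ5→J] = [3, 8]
r6 m[R→φ0] = [14, 8]
r6 m[R→φ2] = [10, 7]
r6 m[R→φ4] = [12, 15]
r6 m[J→φ1] = [3, 8]
r6 m[J→φ5] = [12, 18]
r6 m[N→φ0] = [10, 4]
r6 m[N→φ1] = [18, 11]
r6 m[N→φ3] = [22, 15]
r7 m[φ0→R] = [4, 7]
r7 m[φ0→N] = [15, 11]
r7 m[φ1→J] = [12, 18]
r7 m[φ1→N] = [7, 4]
r7 m[φ2→R] = [8, 8]
r7 m[φ3→N] = [3, 0]
r7 m[φ4→R] = [6, 0]
r7 m[φ5→J] = [3, 8]
r7 m[R→φ0] = [14, 8]
r7 m[R→φ2] = [10, 7]
r7 m[R→φ4] = [12, 15]
r7 m[J→φ1] = [3, 8]
r7 m[J→φ5] = [12, 18]
r7 m[N→φ0] = [10, 4]
r7 m[N→φ1] = [18, 11]
r7 m[N→φ3] = [22, 15]
fixed point reached at round 7
b[N] = ⊗ incoming = [25, 15]

b[N] = [25, 15]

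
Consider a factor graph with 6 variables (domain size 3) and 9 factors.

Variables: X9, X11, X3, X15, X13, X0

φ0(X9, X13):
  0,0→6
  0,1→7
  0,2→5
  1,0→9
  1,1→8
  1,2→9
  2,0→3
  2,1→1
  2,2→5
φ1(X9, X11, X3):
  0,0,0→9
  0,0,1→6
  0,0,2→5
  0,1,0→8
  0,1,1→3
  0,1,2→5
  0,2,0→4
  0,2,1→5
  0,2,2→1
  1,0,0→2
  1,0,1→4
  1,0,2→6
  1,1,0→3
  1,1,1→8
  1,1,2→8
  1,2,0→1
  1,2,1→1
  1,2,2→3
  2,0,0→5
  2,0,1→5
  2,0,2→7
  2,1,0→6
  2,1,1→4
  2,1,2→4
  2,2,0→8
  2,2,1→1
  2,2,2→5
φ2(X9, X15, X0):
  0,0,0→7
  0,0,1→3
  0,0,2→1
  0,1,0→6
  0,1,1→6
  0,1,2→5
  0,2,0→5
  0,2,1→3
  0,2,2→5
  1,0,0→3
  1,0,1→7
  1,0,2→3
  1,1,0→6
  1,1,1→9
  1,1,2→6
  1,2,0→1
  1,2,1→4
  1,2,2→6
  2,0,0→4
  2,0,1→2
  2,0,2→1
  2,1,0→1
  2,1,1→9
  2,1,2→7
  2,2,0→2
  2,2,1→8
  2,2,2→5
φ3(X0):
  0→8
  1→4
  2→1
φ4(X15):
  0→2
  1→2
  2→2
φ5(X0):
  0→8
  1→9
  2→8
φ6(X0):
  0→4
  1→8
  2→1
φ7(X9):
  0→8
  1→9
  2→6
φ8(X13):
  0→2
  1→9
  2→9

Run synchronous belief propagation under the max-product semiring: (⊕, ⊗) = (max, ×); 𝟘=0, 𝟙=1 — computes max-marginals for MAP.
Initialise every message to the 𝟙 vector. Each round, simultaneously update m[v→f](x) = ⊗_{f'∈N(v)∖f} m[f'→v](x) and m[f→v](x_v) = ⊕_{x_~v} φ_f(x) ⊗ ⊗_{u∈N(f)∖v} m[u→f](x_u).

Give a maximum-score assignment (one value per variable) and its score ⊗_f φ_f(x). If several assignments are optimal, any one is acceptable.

init: all messages = 𝟙 over 3 values
r1 m[φ0→X9] = [7, 9, 5]
r1 m[φ0→X13] = [9, 8, 9]
r1 m[φ1→X9] = [9, 8, 8]
r1 m[φ1→X11] = [9, 8, 8]
r1 m[φ1→X3] = [9, 8, 8]
r1 m[φ2→X9] = [7, 9, 9]
r1 m[φ2→X15] = [7, 9, 8]
r1 m[φ2→X0] = [7, 9, 7]
r1 m[φ3→X0] = [8, 4, 1]
r1 m[φ4→X15] = [2, 2, 2]
r1 m[φ5→X0] = [8, 9, 8]
r1 m[φ6→X0] = [4, 8, 1]
r1 m[φ7→X9] = [8, 9, 6]
r1 m[φ8→X13] = [2, 9, 9]
r1 m[X9→φ0] = [1, 1, 1]
r1 m[X9→φ1] = [1, 1, 1]
r1 m[X9→φ2] = [1, 1, 1]
r1 m[X9→φ7] = [1, 1, 1]
r1 m[X11→φ1] = [1, 1, 1]
r1 m[X3→φ1] = [1, 1, 1]
r1 m[X15→φ2] = [1, 1, 1]
r1 m[X15→φ4] = [1, 1, 1]
r1 m[X13→φ0] = [1, 1, 1]
r1 m[X13→φ8] = [1, 1, 1]
r1 m[X0→φ2] = [1, 1, 1]
r1 m[X0→φ3] = [1, 1, 1]
r1 m[X0→φ5] = [1, 1, 1]
r1 m[X0→φ6] = [1, 1, 1]
r2 m[φ0→X9] = [7, 9, 5]
r2 m[φ0→X13] = [9, 8, 9]
r2 m[φ1→X9] = [9, 8, 8]
r2 m[φ1→X11] = [9, 8, 8]
r2 m[φ1→X3] = [9, 8, 8]
r2 m[φ2→X9] = [7, 9, 9]
r2 m[φ2→X15] = [7, 9, 8]
r2 m[φ2→X0] = [7, 9, 7]
r2 m[φ3→X0] = [8, 4, 1]
r2 m[φ4→X15] = [2, 2, 2]
r2 m[φ5→X0] = [8, 9, 8]
r2 m[φ6→X0] = [4, 8, 1]
r2 m[φ7→X9] = [8, 9, 6]
r2 m[φ8→X13] = [2, 9, 9]
r2 m[X9→φ0] = [504, 648, 432]
r2 m[X9→φ1] = [392, 729, 270]
r2 m[X9→φ2] = [504, 648, 240]
r2 m[X9→φ7] = [441, 648, 360]
r2 m[X11→φ1] = [1, 1, 1]
r2 m[X3→φ1] = [1, 1, 1]
r2 m[X15→φ2] = [2, 2, 2]
r2 m[X15→φ4] = [7, 9, 8]
r2 m[X13→φ0] = [2, 9, 9]
r2 m[X13→φ8] = [9, 8, 9]
r2 m[X0→φ2] = [256, 288, 8]
r2 m[X0→φ3] = [224, 648, 56]
r2 m[X0→φ5] = [224, 288, 7]
r2 m[X0→φ6] = [448, 324, 56]
r3 m[φ0→X9] = [63, 81, 45]
r3 m[φ0→X13] = [5832, 5184, 5832]
r3 m[φ1→X9] = [9, 8, 8]
r3 m[φ1→X11] = [4374, 5832, 2187]
r3 m[φ1→X3] = [3528, 5832, 5832]
r3 m[φ2→X9] = [3584, 5184, 5184]
r3 m[φ2→X15] = [1306368, 1679616, 746496]
r3 m[φ2→X0] = [7776, 11664, 7776]
r3 m[φ3→X0] = [8, 4, 1]
r3 m[φ4→X15] = [2, 2, 2]
r3 m[φ5→X0] = [8, 9, 8]
r3 m[φ6→X0] = [4, 8, 1]
r3 m[φ7→X9] = [8, 9, 6]
r3 m[φ8→X13] = [2, 9, 9]
r3 m[X9→φ0] = [504, 648, 432]
r3 m[X9→φ1] = [392, 729, 270]
r3 m[X9→φ2] = [504, 648, 240]
r3 m[X9→φ7] = [441, 648, 360]
r3 m[X11→φ1] = [1, 1, 1]
r3 m[X3→φ1] = [1, 1, 1]
r3 m[X15→φ2] = [2, 2, 2]
r3 m[X15→φ4] = [7, 9, 8]
r3 m[X13→φ0] = [2, 9, 9]
r3 m[X13→φ8] = [9, 8, 9]
r3 m[X0→φ2] = [256, 288, 8]
r3 m[X0→φ3] = [224, 648, 56]
r3 m[X0→φ5] = [224, 288, 7]
r3 m[X0→φ6] = [448, 324, 56]
r4 m[φ0→X9] = [63, 81, 45]
r4 m[φ0→X13] = [5832, 5184, 5832]
r4 m[φ1→X9] = [9, 8, 8]
r4 m[φ1→X11] = [4374, 5832, 2187]
r4 m[φ1→X3] = [3528, 5832, 5832]
r4 m[φ2→X9] = [3584, 5184, 5184]
r4 m[φ2→X15] = [1306368, 1679616, 746496]
r4 m[φ2→X0] = [7776, 11664, 7776]
r4 m[φ3→X0] = [8, 4, 1]
r4 m[φ4→X15] = [2, 2, 2]
r4 m[φ5→X0] = [8, 9, 8]
r4 m[φ6→X0] = [4, 8, 1]
r4 m[φ7→X9] = [8, 9, 6]
r4 m[φ8→X13] = [2, 9, 9]
r4 m[X9→φ0] = [258048, 373248, 248832]
r4 m[X9→φ1] = [1806336, 3779136, 1399680]
r4 m[X9→φ2] = [4536, 5832, 2160]
r4 m[X9→φ7] = [2032128, 3359232, 1866240]
r4 m[X11→φ1] = [1, 1, 1]
r4 m[X3→φ1] = [1, 1, 1]
r4 m[X15→φ2] = [2, 2, 2]
r4 m[X15→φ4] = [1306368, 1679616, 746496]
r4 m[X13→φ0] = [2, 9, 9]
r4 m[X13→φ8] = [5832, 5184, 5832]
r4 m[X0→φ2] = [256, 288, 8]
r4 m[X0→φ3] = [248832, 839808, 62208]
r4 m[X0→φ5] = [248832, 373248, 7776]
r4 m[X0→φ6] = [497664, 419904, 62208]
r5 m[φ0→X9] = [63, 81, 45]
r5 m[φ0→X13] = [3359232, 2985984, 3359232]
r5 m[φ1→X9] = [9, 8, 8]
r5 m[φ1→X11] = [22674816, 30233088, 11337408]
r5 m[φ1→X3] = [16257024, 30233088, 30233088]
r5 m[φ2→X9] = [3584, 5184, 5184]
r5 m[φ2→X15] = [11757312, 15116544, 6718464]
r5 m[φ2→X0] = [69984, 104976, 69984]
r5 m[φ3→X0] = [8, 4, 1]
r5 m[φ4→X15] = [2, 2, 2]
r5 m[φ5→X0] = [8, 9, 8]
r5 m[φ6→X0] = [4, 8, 1]
r5 m[φ7→X9] = [8, 9, 6]
r5 m[φ8→X13] = [2, 9, 9]
r5 m[X9→φ0] = [258048, 373248, 248832]
r5 m[X9→φ1] = [1806336, 3779136, 1399680]
r5 m[X9→φ2] = [4536, 5832, 2160]
r5 m[X9→φ7] = [2032128, 3359232, 1866240]
r5 m[X11→φ1] = [1, 1, 1]
r5 m[X3→φ1] = [1, 1, 1]
r5 m[X15→φ2] = [2, 2, 2]
r5 m[X15→φ4] = [1306368, 1679616, 746496]
r5 m[X13→φ0] = [2, 9, 9]
r5 m[X13→φ8] = [5832, 5184, 5832]
r5 m[X0→φ2] = [256, 288, 8]
r5 m[X0→φ3] = [248832, 839808, 62208]
r5 m[X0→φ5] = [248832, 373248, 7776]
r5 m[X0→φ6] = [497664, 419904, 62208]
r6 m[φ0→X9] = [63, 81, 45]
r6 m[φ0→X13] = [3359232, 2985984, 3359232]
r6 m[φ1→X9] = [9, 8, 8]
r6 m[φ1→X11] = [22674816, 30233088, 11337408]
r6 m[φ1→X3] = [16257024, 30233088, 30233088]
r6 m[φ2→X9] = [3584, 5184, 5184]
r6 m[φ2→X15] = [11757312, 15116544, 6718464]
r6 m[φ2→X0] = [69984, 104976, 69984]
r6 m[φ3→X0] = [8, 4, 1]
r6 m[φ4→X15] = [2, 2, 2]
r6 m[φ5→X0] = [8, 9, 8]
r6 m[φ6→X0] = [4, 8, 1]
r6 m[φ7→X9] = [8, 9, 6]
r6 m[φ8→X13] = [2, 9, 9]
r6 m[X9→φ0] = [258048, 373248, 248832]
r6 m[X9→φ1] = [1806336, 3779136, 1399680]
r6 m[X9→φ2] = [4536, 5832, 2160]
r6 m[X9→φ7] = [2032128, 3359232, 1866240]
r6 m[X11→φ1] = [1, 1, 1]
r6 m[X3→φ1] = [1, 1, 1]
r6 m[X15→φ2] = [2, 2, 2]
r6 m[X15→φ4] = [11757312, 15116544, 6718464]
r6 m[X13→φ0] = [2, 9, 9]
r6 m[X13→φ8] = [3359232, 2985984, 3359232]
r6 m[X0→φ2] = [256, 288, 8]
r6 m[X0→φ3] = [2239488, 7558272, 559872]
r6 m[X0→φ5] = [2239488, 3359232, 69984]
r6 m[X0→φ6] = [4478976, 3779136, 559872]
r7 m[φ0→X9] = [63, 81, 45]
r7 m[φ0→X13] = [3359232, 2985984, 3359232]
r7 m[φ1→X9] = [9, 8, 8]
r7 m[φ1→X11] = [22674816, 30233088, 11337408]
r7 m[φ1→X3] = [16257024, 30233088, 30233088]
r7 m[φ2→X9] = [3584, 5184, 5184]
r7 m[φ2→X15] = [11757312, 15116544, 6718464]
r7 m[φ2→X0] = [69984, 104976, 69984]
r7 m[φ3→X0] = [8, 4, 1]
r7 m[φ4→X15] = [2, 2, 2]
r7 m[φ5→X0] = [8, 9, 8]
r7 m[φ6→X0] = [4, 8, 1]
r7 m[φ7→X9] = [8, 9, 6]
r7 m[φ8→X13] = [2, 9, 9]
r7 m[X9→φ0] = [258048, 373248, 248832]
r7 m[X9→φ1] = [1806336, 3779136, 1399680]
r7 m[X9→φ2] = [4536, 5832, 2160]
r7 m[X9→φ7] = [2032128, 3359232, 1866240]
r7 m[X11→φ1] = [1, 1, 1]
r7 m[X3→φ1] = [1, 1, 1]
r7 m[X15→φ2] = [2, 2, 2]
r7 m[X15→φ4] = [11757312, 15116544, 6718464]
r7 m[X13→φ0] = [2, 9, 9]
r7 m[X13→φ8] = [3359232, 2985984, 3359232]
r7 m[X0→φ2] = [256, 288, 8]
r7 m[X0→φ3] = [2239488, 7558272, 559872]
r7 m[X0→φ5] = [2239488, 3359232, 69984]
r7 m[X0→φ6] = [4478976, 3779136, 559872]
fixed point reached at round 7
traceback from X9: (X9=1, X11=1, X3=1, X15=1, X13=2, X0=1), score=30233088

assignment: (X9=1, X11=1, X3=1, X15=1, X13=2, X0=1); score = 30233088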